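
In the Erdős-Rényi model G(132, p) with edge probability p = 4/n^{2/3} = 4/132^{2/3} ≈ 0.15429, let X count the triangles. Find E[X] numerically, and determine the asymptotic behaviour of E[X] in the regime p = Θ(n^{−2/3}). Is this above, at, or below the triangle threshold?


Number of potential triangles: C(132, 3) = 374660.
Each occurs with probability p³ ≈ (0.15429)³ ≈ 3.6730946e-03.
By linearity: E[X] = C(132, 3)·p³ ≈ 374660 · 3.6730946e-03 ≈ 1376.16162.
Since α = 2/3 < 1, p = c/n^{2/3} ≫ 1/n is above the triangle threshold p ~ 1/n. Asymptotically E[X] ~ (c³/6)·n^{3(1−α)} = (4³/6)·n^{1} → ∞; triangles are abundant w.h.p.

E[X] ≈ 1376.16162; in regime p = Θ(1/n^{2/3}) E[X] diverges (above the triangle threshold p ~ 1/n).


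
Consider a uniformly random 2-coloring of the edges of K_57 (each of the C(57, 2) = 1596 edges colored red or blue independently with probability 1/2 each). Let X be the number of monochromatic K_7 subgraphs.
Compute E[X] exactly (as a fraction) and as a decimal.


Let X = Σ_S X_S over the C(57, 7) = 264385836 subsets S of size 7, where X_S = 1 if the K_7 on S is monochromatic.
For a fixed S, the K_7 on S has C(7, 2) = 21 edges. P[all 21 edges red] = (1/2)^21, and likewise for blue, so P[monochromatic] = 2·(1/2)^21 = 2^{1 − 21} = 1/1048576.
Summing: E[X] = C(57, 7) · 2^{1 − 21} = 264385836 · 1/1048576 = 66096459/262144.
Numerically: E[X] ≈ 252.13798.

E[X] = C(57,7)·2^(1−C(7,2)) = 66096459/262144 ≈ 252.13798.


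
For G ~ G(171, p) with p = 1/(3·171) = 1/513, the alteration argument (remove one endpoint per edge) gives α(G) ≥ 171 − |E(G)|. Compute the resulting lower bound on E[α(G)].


E[|E(G)|] = C(171, 2)·p = 14535 · (1/513) = 85/3.
E[α(G)] ≥ n − E[|E(G)|] = 171 − 85/3 = 428/3.
Numerically: ≈ 142.66667.
(This is only a lower bound; the true E[α(G)] may be larger.)

E[α(G)] ≥ 428/3 ≈ 142.66667.


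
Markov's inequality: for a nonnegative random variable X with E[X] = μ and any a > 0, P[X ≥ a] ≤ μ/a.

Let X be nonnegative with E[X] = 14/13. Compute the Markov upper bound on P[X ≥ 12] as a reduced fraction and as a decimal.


μ = E[X] = 14/13, a = 12.
Markov: P[X ≥ 12] ≤ μ/a = (14/13)/12 = 7/78.
Numerically: ≈ 0.08974.
(Since a = 12 > μ = 1.07692, the bound 7/78 is < 1 and informative.)

P[X ≥ 12] ≤ 7/78 ≈ 0.08974.


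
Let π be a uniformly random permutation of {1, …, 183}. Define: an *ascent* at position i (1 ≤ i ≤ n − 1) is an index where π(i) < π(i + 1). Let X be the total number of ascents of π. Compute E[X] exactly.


Write X = Σ X_I over i = 1, …, 182, with X_I the indicator of one ascent.
There are 182 indicators.
For each fixed i, the pair (π(i), π(i+1)) is a uniformly random ordered pair of distinct values from {1, …, 183}; by symmetry P[π(i) < π(i+1)] = 1/2.
By linearity: E[X] = 182 · (1/2) = (183 − 1) · (1/2) = 91 ≈ 91.00000.

E[X] = 91 = 91.00000.


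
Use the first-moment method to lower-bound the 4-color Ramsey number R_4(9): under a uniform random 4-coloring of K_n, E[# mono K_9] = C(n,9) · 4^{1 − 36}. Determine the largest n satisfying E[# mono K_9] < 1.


We need C(n, 9) · 4^{1 − 36} < 1, i.e. C(n, 9) < 4^{36 − 1} = 1180591620717411303424.
Check values of n near the boundary:
  n = 909: C(909, 9) = 1122169012923711463931; 1122169012923711463931 < 1180591620717411303424? YES
  n = 910: C(910, 9) = 1133378248346922788210; 1133378248346922788210 < 1180591620717411303424? YES
  n = 911: C(911, 9) = 1144686900492291197405; 1144686900492291197405 < 1180591620717411303424? YES
  n = 912: C(912, 9) = 1156095740032081475120; 1156095740032081475120 < 1180591620717411303424? YES
  n = 913: C(913, 9) = 1167605542753639808390; 1167605542753639808390 < 1180591620717411303424? YES
  n = 914: C(914, 9) = 1179217089587653905932; 1179217089587653905932 < 1180591620717411303424? YES
  n = 915: C(915, 9) = 1190931166636537885130; 1190931166636537885130 < 1180591620717411303424? NO
  n = 916: C(916, 9) = 1202748565202942340440; 1202748565202942340440 < 1180591620717411303424? NO
  n = 917: C(917, 9) = 1214670081818390006810; 1214670081818390006810 < 1180591620717411303424? NO
The largest n with C(n, 9) < 1180591620717411303424 is n = 914 (where E[X] = 294804272396913476483/295147905179352825856 ≈ 0.999). Hence R_4(9) > 914, i.e. R_4(9) ≥ 915.

Largest n = 914; hence R_4(9) > 914.


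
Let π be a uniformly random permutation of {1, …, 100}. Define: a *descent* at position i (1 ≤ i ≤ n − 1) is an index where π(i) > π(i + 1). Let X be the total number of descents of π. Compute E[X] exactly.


Write X = Σ X_I over i = 1, …, 99, with X_I the indicator of one descent.
There are 99 indicators.
For each fixed i, the pair (π(i), π(i+1)) is a uniformly random ordered pair of distinct values from {1, …, 100}; by symmetry P[π(i) > π(i+1)] = 1/2.
By linearity: E[X] = 99 · (1/2) = (100 − 1) · (1/2) = 99/2 ≈ 49.5000.

E[X] = 99/2 = 49.5000.


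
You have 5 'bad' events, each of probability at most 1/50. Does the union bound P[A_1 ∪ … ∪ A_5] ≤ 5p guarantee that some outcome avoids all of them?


Union bound: P[∪_{i=1}^{5} A_i] ≤ Σ_i P[A_i] ≤ 5·p = 5·(1/50) = 1/10.
Numerically: 1/10 ≈ 0.100.
Is 1/10 < 1? YES.
Since P[∪ A_i] ≤ 1/10 < 1, the complement has P[∩ A_i^c] ≥ 1 − 1/10 = 9/10 > 0, so some outcome avoids every A_i.

5·p = 1/10 ≈ 0.100; existence CERTIFIED by the union bound.


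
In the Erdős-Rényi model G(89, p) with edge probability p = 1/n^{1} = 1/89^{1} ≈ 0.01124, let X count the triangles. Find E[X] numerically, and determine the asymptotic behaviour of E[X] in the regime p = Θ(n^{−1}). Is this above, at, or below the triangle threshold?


Number of potential triangles: C(89, 3) = 113564.
Each occurs with probability p³ ≈ (0.01124)³ ≈ 1.418502e-06.
By linearity: E[X] = C(89, 3)·p³ ≈ 113564 · 1.418502e-06 ≈ 0.1611.
Here α = 1, so p = 1/n is exactly at the triangle threshold p ~ 1/n. Asymptotically E[X] → c³/6 = 1³/6 = 1/6 ≈ 0.1667, a bounded constant. In this regime the triangle count is asymptotically Poisson(c³/6).

E[X] ≈ 0.1611; in regime p = Θ(1/n^{1}) E[X] stays bounded (at the triangle threshold p ~ 1/n).


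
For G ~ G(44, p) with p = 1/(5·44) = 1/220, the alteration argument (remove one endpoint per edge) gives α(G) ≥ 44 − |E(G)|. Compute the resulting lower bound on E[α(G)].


E[|E(G)|] = C(44, 2)·p = 946 · (1/220) = 43/10.
E[α(G)] ≥ n − E[|E(G)|] = 44 − 43/10 = 397/10.
Numerically: ≈ 39.7000.
(This is only a lower bound; the true E[α(G)] may be larger.)

E[α(G)] ≥ 397/10 ≈ 39.7000.


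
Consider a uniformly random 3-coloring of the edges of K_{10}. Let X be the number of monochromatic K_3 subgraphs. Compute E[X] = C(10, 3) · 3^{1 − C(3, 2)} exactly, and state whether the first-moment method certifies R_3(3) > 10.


E[X] = C(10, 3) · 3^{1 − 3} = 120 · 3^{−2} = 120/9.
As a reduced fraction: E[X] = 40/3 ≈ 13.3333333.
Is E[X] < 1? NO.
Since E[X] ≥ 1, the first-moment bound is inconclusive at n = 10; it does NOT by itself certify R_3(3) > 10.

E[X] = 40/3 ≈ 13.3333333; E[X] ≥ 1; first-moment method inconclusive here.


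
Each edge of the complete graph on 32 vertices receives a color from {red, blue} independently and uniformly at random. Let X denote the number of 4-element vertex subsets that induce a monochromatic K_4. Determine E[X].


Let X = Σ_S X_S over the C(32, 4) = 35960 subsets S of size 4, where X_S = 1 if the K_4 on S is monochromatic.
For a fixed S, the K_4 on S has C(4, 2) = 6 edges. P[all 6 edges red] = (1/2)^6, and likewise for blue, so P[monochromatic] = 2·(1/2)^6 = 2^{1 − 6} = 1/32.
By linearity: E[X] = C(32, 4) · 2^{1 − 6} = 35960 · 1/32 = 4495/4.
Numerically: E[X] ≈ 1123.750.

E[X] = C(32,4)·2^(1−C(4,2)) = 4495/4 ≈ 1123.750.


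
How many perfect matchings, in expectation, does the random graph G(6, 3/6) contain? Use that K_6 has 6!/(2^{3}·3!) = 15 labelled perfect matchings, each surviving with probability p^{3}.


K_6 has 6!/(2^{3}·3!) = 15 labelled perfect matchings.
For each such perfect matching H, let X_H = 1 if all 3 edges of H are present in G. Then P[X_H = 1] = p^{3} = (1/2)^{3} = 1/8.
Summing the indicators: E[X] = Σ_H E[X_H] = 15 · p^{3} = 15 · 1/8 = 15/8.
Numerically: E[X] ≈ 1.875.

E[X] = 15 · (1/2)^{3} = 15/8 ≈ 1.875.


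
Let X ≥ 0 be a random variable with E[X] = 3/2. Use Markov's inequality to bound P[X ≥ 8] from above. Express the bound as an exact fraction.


μ = E[X] = 3/2, a = 8.
Markov: P[X ≥ 8] ≤ μ/a = (3/2)/8 = 3/16.
Numerically: ≈ 0.187500.
(Since a = 8 > μ = 1.500000, the bound 3/16 is < 1 and informative.)

P[X ≥ 8] ≤ 3/16 ≈ 0.187500.


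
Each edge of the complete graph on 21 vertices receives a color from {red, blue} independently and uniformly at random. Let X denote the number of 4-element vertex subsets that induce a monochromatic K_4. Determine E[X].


Let X = Σ_S X_S over the C(21, 4) = 5985 subsets S of size 4, where X_S = 1 if the K_4 on S is monochromatic.
For a fixed S, the K_4 on S has C(4, 2) = 6 edges. P[all 6 edges red] = (1/2)^6, and likewise for blue, so P[monochromatic] = 2·(1/2)^6 = 2^{1 − 6} = 1/32.
Summing: E[X] = C(21, 4) · 2^{1 − 6} = 5985 · 1/32 = 5985/32.
Numerically: E[X] ≈ 187.03125.

E[X] = C(21,4)·2^(1−C(4,2)) = 5985/32 ≈ 187.03125.


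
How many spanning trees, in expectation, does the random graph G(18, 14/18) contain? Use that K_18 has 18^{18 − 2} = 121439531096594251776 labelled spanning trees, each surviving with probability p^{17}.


K_18 has 18^{18 − 2} = 121439531096594251776 labelled spanning trees.
For each such spanning tree H, let X_H = 1 if all 17 edges of H are present in G. Then P[X_H = 1] = p^{17} = (7/9)^{17} = 232630513987207/16677181699666569.
By linearity of expectation: E[X] = Σ_H E[X_H] = 121439531096594251776 · p^{17} = 121439531096594251776 · 232630513987207/16677181699666569 = 15245673364665597952/9.
Numerically: E[X] ≈ 1.69396e+18.

E[X] = 121439531096594251776 · (7/9)^{17} = 15245673364665597952/9 ≈ 1.69396e+18.


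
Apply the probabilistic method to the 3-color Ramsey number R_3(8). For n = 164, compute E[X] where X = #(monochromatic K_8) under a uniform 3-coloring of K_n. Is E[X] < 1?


E[X] = C(164, 8) · 3^{1 − 28} = 10912535409348 · 3^{−27} = 10912535409348/7625597484987.
As a reduced fraction: E[X] = 404167978124/282429536481 ≈ 1.4310.
Is E[X] < 1? NO.
Since E[X] ≥ 1, the first-moment bound is inconclusive at n = 164; it does NOT by itself certify R_3(8) > 164.

E[X] = 404167978124/282429536481 ≈ 1.4310; E[X] ≥ 1; first-moment method inconclusive here.


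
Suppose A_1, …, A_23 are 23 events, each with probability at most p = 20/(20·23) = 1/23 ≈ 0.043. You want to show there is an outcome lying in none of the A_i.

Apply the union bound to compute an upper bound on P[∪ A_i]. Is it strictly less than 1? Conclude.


Union bound: P[∪_{i=1}^{23} A_i] ≤ Σ_i P[A_i] ≤ 23·p = 23·(1/23) = 1.
Numerically: 1 ≈ 1.000.
Is 1 < 1? NO.
Since the bound 1 is ≥ 1, the union bound is uninformative here; it does NOT by itself certify existence.

23·p = 1 ≈ 1.000; existence NOT certified by the union bound.


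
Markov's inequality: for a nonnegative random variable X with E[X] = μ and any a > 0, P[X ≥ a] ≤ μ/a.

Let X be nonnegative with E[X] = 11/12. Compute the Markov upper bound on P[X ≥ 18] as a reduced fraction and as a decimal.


μ = E[X] = 11/12, a = 18.
Markov: P[X ≥ 18] ≤ μ/a = (11/12)/18 = 11/216.
Numerically: ≈ 0.050926.
(Since a = 18 > μ = 0.916667, the bound 11/216 is < 1 and informative.)

P[X ≥ 18] ≤ 11/216 ≈ 0.050926.


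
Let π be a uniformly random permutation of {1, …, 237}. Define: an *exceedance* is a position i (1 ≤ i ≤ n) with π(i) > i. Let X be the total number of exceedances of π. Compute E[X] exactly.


Write X = Σ_{i=1}^{237} X_i, where X_i = 1_{π(i) > i}.
For each fixed i, π(i) is uniform over {1, …, 237} (marginal of a uniform permutation), so P[π(i) > i] = (n − i)/n. Summing: Σ_{i=1}^{237} (n − i)/n = (0 + 1 + … + 236)/237 = 237(237 − 1)/(2·237) = (237 − 1)/2.
Hence E[X] = Σ_{i=1}^{237} (237 − i)/237 = 118 ≈ 118.00000.

E[X] = 118 = 118.00000.


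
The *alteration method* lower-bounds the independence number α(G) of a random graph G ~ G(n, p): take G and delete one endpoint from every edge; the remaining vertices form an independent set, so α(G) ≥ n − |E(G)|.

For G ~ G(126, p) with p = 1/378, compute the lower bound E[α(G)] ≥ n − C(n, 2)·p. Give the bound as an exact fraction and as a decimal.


E[|E(G)|] = C(126, 2)·p = 7875 · (1/378) = 125/6.
E[α(G)] ≥ n − E[|E(G)|] = 126 − 125/6 = 631/6.
Numerically: ≈ 105.16667.
(This is only a lower bound; the true E[α(G)] may be larger.)

E[α(G)] ≥ 631/6 ≈ 105.16667.


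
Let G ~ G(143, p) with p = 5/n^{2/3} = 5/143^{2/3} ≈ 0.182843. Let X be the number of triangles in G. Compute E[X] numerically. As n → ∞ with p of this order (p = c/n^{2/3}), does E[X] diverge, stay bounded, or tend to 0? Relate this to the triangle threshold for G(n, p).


Number of potential triangles: C(143, 3) = 477191.
Each occurs with probability p³ ≈ (0.182843)³ ≈ 6.11276835e-03.
By linearity: E[X] = C(143, 3)·p³ ≈ 477191 · 6.11276835e-03 ≈ 2916.958042.
Since α = 2/3 < 1, p = c/n^{2/3} ≫ 1/n is above the triangle threshold p ~ 1/n. Asymptotically E[X] ~ (c³/6)·n^{3(1−α)} = (5³/6)·n^{1} → ∞; triangles are abundant w.h.p.

E[X] ≈ 2916.958042; in regime p = Θ(1/n^{2/3}) E[X] diverges (above the triangle threshold p ~ 1/n).


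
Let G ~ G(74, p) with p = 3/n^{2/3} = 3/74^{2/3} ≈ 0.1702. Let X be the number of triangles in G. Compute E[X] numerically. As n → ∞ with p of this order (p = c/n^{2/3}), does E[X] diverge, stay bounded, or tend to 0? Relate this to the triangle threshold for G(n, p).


Number of potential triangles: C(74, 3) = 64824.
Each occurs with probability p³ ≈ (0.1702)³ ≈ 4.930606e-03.
By linearity: E[X] = C(74, 3)·p³ ≈ 64824 · 4.930606e-03 ≈ 319.6216.
Since α = 2/3 < 1, p = c/n^{2/3} ≫ 1/n is above the triangle threshold p ~ 1/n. Asymptotically E[X] ~ (c³/6)·n^{3(1−α)} = (3³/6)·n^{1} → ∞; triangles are abundant w.h.p.

E[X] ≈ 319.6216; in regime p = Θ(1/n^{2/3}) E[X] diverges (above the triangle threshold p ~ 1/n).


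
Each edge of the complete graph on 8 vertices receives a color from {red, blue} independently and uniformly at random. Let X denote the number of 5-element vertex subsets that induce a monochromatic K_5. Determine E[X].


Let X = Σ_S X_S over the C(8, 5) = 56 subsets S of size 5, where X_S = 1 if the K_5 on S is monochromatic.
For a fixed S, the K_5 on S has C(5, 2) = 10 edges. P[all 10 edges red] = (1/2)^10, and likewise for blue, so P[monochromatic] = 2·(1/2)^10 = 2^{1 − 10} = 1/512.
By linearity of expectation: E[X] = C(8, 5) · 2^{1 − 10} = 56 · 1/512 = 7/64.
Numerically: E[X] ≈ 0.1094.

E[X] = C(8,5)·2^(1−C(5,2)) = 7/64 ≈ 0.1094.


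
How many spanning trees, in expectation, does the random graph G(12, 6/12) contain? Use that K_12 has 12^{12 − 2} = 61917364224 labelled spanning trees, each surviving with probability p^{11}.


K_12 has 12^{12 − 2} = 61917364224 labelled spanning trees.
For each such spanning tree H, let X_H = 1 if all 11 edges of H are present in G. Then P[X_H = 1] = p^{11} = (1/2)^{11} = 1/2048.
By linearity of expectation: E[X] = Σ_H E[X_H] = 61917364224 · p^{11} = 61917364224 · 1/2048 = 30233088.
Numerically: E[X] ≈ 3.0233e+07.

E[X] = 61917364224 · (1/2)^{11} = 30233088 ≈ 3.0233e+07.


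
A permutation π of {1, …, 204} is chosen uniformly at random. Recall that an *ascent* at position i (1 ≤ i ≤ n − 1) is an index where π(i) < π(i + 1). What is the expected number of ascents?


Write X = Σ X_I over i = 1, …, 203, with X_I the indicator of one ascent.
There are 203 indicators.
For each fixed i, the pair (π(i), π(i+1)) is a uniformly random ordered pair of distinct values from {1, …, 204}; by symmetry P[π(i) < π(i+1)] = 1/2.
By linearity: E[X] = 203 · (1/2) = (204 − 1) · (1/2) = 203/2 ≈ 101.50000.

E[X] = 203/2 = 101.50000.


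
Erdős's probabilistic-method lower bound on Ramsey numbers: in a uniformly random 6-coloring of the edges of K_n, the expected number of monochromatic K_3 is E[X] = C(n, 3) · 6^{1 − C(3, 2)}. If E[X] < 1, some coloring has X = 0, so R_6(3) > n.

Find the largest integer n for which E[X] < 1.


We need C(n, 3) · 6^{1 − 3} < 1, i.e. C(n, 3) < 6^{3 − 1} = 36.
Check values of n near the boundary:
  n = 3: C(3, 3) = 1; 1 < 36? YES
  n = 4: C(4, 3) = 4; 4 < 36? YES
  n = 5: C(5, 3) = 10; 10 < 36? YES
  n = 6: C(6, 3) = 20; 20 < 36? YES
  n = 7: C(7, 3) = 35; 35 < 36? YES
  n = 8: C(8, 3) = 56; 56 < 36? NO
The largest n with C(n, 3) < 36 is n = 7 (where E[X] = 35/36 ≈ 0.9722222). Hence R_6(3) > 7, i.e. R_6(3) ≥ 8.

Largest n = 7; hence R_6(3) > 7.


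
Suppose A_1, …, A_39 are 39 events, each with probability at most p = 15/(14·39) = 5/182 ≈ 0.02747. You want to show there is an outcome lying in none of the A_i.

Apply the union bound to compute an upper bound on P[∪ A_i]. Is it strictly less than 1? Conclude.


Union bound: P[∪_{i=1}^{39} A_i] ≤ Σ_i P[A_i] ≤ 39·p = 39·(5/182) = 15/14.
Numerically: 15/14 ≈ 1.07143.
Is 15/14 < 1? NO.
Since the bound 15/14 is ≥ 1, the union bound is uninformative here; it does NOT by itself certify existence.

39·p = 15/14 ≈ 1.07143; existence NOT certified by the union bound.


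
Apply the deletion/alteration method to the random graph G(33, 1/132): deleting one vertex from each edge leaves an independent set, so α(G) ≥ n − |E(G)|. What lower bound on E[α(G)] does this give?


E[|E(G)|] = C(33, 2)·p = 528 · (1/132) = 4.
E[α(G)] ≥ n − E[|E(G)|] = 33 − 4 = 29.
Numerically: ≈ 29.00000.
(This is only a lower bound; the true E[α(G)] may be larger.)

E[α(G)] ≥ 29 ≈ 29.00000.


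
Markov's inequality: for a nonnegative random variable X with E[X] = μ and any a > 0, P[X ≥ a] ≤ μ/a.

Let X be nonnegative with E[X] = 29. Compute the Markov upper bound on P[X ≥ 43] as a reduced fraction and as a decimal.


μ = E[X] = 29, a = 43.
Markov: P[X ≥ 43] ≤ μ/a = (29)/43 = 29/43.
Numerically: ≈ 0.6744.
(Since a = 43 > μ = 29.0000, the bound 29/43 is < 1 and informative.)

P[X ≥ 43] ≤ 29/43 ≈ 0.6744.


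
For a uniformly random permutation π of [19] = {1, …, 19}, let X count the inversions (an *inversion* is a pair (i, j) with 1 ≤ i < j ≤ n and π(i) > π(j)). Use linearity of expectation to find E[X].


Write X = Σ X_I over the C(19, 2) = 171 pairs i < j, with X_I the indicator of one inversion.
There are 171 indicators.
For each fixed pair i < j, the values π(i) and π(j) are two distinct elements of {1, …, 19} in uniformly random order; by symmetry P[π(i) > π(j)] = 1/2.
By linearity: E[X] = 171 · (1/2) = C(19, 2) · (1/2) = 171/2 = 171/2 ≈ 85.500000.

E[X] = 171/2 = 85.500000.


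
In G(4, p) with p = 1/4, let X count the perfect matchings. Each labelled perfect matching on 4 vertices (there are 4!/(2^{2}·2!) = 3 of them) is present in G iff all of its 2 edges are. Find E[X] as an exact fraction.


K_4 has 4!/(2^{2}·2!) = 3 labelled perfect matchings.
For each such perfect matching H, let X_H = 1 if all 2 edges of H are present in G. Then P[X_H = 1] = p^{2} = (1/4)^{2} = 1/16.
By linearity of expectation: E[X] = Σ_H E[X_H] = 3 · p^{2} = 3 · 1/16 = 3/16.
Numerically: E[X] ≈ 0.1875.

E[X] = 3 · (1/4)^{2} = 3/16 ≈ 0.1875.


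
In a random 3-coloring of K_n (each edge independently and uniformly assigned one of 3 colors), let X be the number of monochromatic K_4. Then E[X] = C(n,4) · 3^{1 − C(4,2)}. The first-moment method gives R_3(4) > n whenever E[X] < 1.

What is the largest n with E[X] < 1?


We need C(n, 4) · 3^{1 − 6} < 1, i.e. C(n, 4) < 3^{6 − 1} = 243.
Check values of n near the boundary:
  n = 4: C(4, 4) = 1; 1 < 243? YES
  n = 5: C(5, 4) = 5; 5 < 243? YES
  n = 6: C(6, 4) = 15; 15 < 243? YES
  n = 7: C(7, 4) = 35; 35 < 243? YES
  n = 8: C(8, 4) = 70; 70 < 243? YES
  n = 9: C(9, 4) = 126; 126 < 243? YES
  n = 10: C(10, 4) = 210; 210 < 243? YES
  n = 11: C(11, 4) = 330; 330 < 243? NO
  n = 12: C(12, 4) = 495; 495 < 243? NO
The largest n with C(n, 4) < 243 is n = 10 (where E[X] = 70/81 ≈ 0.864198). Hence R_3(4) > 10, i.e. R_3(4) ≥ 11.

Largest n = 10; hence R_3(4) > 10.


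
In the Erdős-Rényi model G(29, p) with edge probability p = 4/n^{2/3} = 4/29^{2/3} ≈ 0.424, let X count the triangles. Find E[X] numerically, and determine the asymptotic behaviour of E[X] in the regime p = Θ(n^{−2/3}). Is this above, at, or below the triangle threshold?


Number of potential triangles: C(29, 3) = 3654.
Each occurs with probability p³ ≈ (0.424)³ ≈ 7.60999e-02.
By linearity: E[X] = C(29, 3)·p³ ≈ 3654 · 7.60999e-02 ≈ 278.069.
Since α = 2/3 < 1, p = c/n^{2/3} ≫ 1/n is above the triangle threshold p ~ 1/n. Asymptotically E[X] ~ (c³/6)·n^{3(1−α)} = (4³/6)·n^{1} → ∞; triangles are abundant w.h.p.

E[X] ≈ 278.069; in regime p = Θ(1/n^{2/3}) E[X] diverges (above the triangle threshold p ~ 1/n).


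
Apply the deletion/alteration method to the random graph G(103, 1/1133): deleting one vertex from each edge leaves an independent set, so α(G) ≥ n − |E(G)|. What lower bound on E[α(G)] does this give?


E[|E(G)|] = C(103, 2)·p = 5253 · (1/1133) = 51/11.
E[α(G)] ≥ n − E[|E(G)|] = 103 − 51/11 = 1082/11.
Numerically: ≈ 98.364.
(This is only a lower bound; the true E[α(G)] may be larger.)

E[α(G)] ≥ 1082/11 ≈ 98.364.


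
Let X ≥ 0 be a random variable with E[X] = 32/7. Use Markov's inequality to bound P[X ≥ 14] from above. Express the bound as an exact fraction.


μ = E[X] = 32/7, a = 14.
Markov: P[X ≥ 14] ≤ μ/a = (32/7)/14 = 16/49.
Numerically: ≈ 0.32653.
(Since a = 14 > μ = 4.57143, the bound 16/49 is < 1 and informative.)

P[X ≥ 14] ≤ 16/49 ≈ 0.32653.


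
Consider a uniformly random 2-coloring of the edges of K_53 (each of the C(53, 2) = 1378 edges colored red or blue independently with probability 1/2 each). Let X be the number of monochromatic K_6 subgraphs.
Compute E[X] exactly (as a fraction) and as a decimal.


Let X = Σ_S X_S over the C(53, 6) = 22957480 subsets S of size 6, where X_S = 1 if the K_6 on S is monochromatic.
For a fixed S, the K_6 on S has C(6, 2) = 15 edges. P[all 15 edges red] = (1/2)^15, and likewise for blue, so P[monochromatic] = 2·(1/2)^15 = 2^{1 − 15} = 1/16384.
By linearity: E[X] = C(53, 6) · 2^{1 − 15} = 22957480 · 1/16384 = 2869685/2048.
Numerically: E[X] ≈ 1401.213.

E[X] = C(53,6)·2^(1−C(6,2)) = 2869685/2048 ≈ 1401.213.


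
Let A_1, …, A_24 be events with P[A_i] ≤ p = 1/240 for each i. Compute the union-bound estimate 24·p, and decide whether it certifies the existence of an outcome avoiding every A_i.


Union bound: P[∪_{i=1}^{24} A_i] ≤ Σ_i P[A_i] ≤ 24·p = 24·(1/240) = 1/10.
Numerically: 1/10 ≈ 0.1000000.
Is 1/10 < 1? YES.
Since P[∪ A_i] ≤ 1/10 < 1, the complement has P[∩ A_i^c] ≥ 1 − 1/10 = 9/10 > 0, so some outcome avoids every A_i.

24·p = 1/10 ≈ 0.1000000; existence CERTIFIED by the union bound.


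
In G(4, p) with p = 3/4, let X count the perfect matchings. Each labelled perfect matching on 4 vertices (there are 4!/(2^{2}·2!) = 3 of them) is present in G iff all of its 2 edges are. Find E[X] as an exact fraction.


K_4 has 4!/(2^{2}·2!) = 3 labelled perfect matchings.
For each such perfect matching H, let X_H = 1 if all 2 edges of H are present in G. Then P[X_H = 1] = p^{2} = (3/4)^{2} = 9/16.
By linearity: E[X] = Σ_H E[X_H] = 3 · p^{2} = 3 · 9/16 = 27/16.
Numerically: E[X] ≈ 1.6875.

E[X] = 3 · (3/4)^{2} = 27/16 ≈ 1.6875.


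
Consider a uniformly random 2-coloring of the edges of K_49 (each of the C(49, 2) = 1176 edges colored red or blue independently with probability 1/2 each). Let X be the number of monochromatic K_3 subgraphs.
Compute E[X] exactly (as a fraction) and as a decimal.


Let X = Σ_S X_S over the C(49, 3) = 18424 subsets S of size 3, where X_S = 1 if the K_3 on S is monochromatic.
For a fixed S, the K_3 on S has C(3, 2) = 3 edges. P[all 3 edges red] = (1/2)^3, and likewise for blue, so P[monochromatic] = 2·(1/2)^3 = 2^{1 − 3} = 1/4.
By linearity: E[X] = C(49, 3) · 2^{1 − 3} = 18424 · 1/4 = 4606.
Numerically: E[X] ≈ 4606.0000.

E[X] = C(49,3)·2^(1−C(3,2)) = 4606 ≈ 4606.0000.


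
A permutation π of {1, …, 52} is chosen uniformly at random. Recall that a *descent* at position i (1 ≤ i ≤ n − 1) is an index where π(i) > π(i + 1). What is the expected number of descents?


Write X = Σ X_I over i = 1, …, 51, with X_I the indicator of one descent.
There are 51 indicators.
For each fixed i, the pair (π(i), π(i+1)) is a uniformly random ordered pair of distinct values from {1, …, 52}; by symmetry P[π(i) > π(i+1)] = 1/2.
By linearity: E[X] = 51 · (1/2) = (52 − 1) · (1/2) = 51/2 ≈ 25.500.

E[X] = 51/2 = 25.500.


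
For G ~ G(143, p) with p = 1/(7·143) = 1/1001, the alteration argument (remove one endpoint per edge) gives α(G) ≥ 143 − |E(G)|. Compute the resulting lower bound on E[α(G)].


E[|E(G)|] = C(143, 2)·p = 10153 · (1/1001) = 71/7.
E[α(G)] ≥ n − E[|E(G)|] = 143 − 71/7 = 930/7.
Numerically: ≈ 132.85714.
(This is only a lower bound; the true E[α(G)] may be larger.)

E[α(G)] ≥ 930/7 ≈ 132.85714.


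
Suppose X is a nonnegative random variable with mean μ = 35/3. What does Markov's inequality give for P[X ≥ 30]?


μ = E[X] = 35/3, a = 30.
Markov: P[X ≥ 30] ≤ μ/a = (35/3)/30 = 7/18.
Numerically: ≈ 0.388889.
(Since a = 30 > μ = 11.666667, the bound 7/18 is < 1 and informative.)

P[X ≥ 30] ≤ 7/18 ≈ 0.388889.


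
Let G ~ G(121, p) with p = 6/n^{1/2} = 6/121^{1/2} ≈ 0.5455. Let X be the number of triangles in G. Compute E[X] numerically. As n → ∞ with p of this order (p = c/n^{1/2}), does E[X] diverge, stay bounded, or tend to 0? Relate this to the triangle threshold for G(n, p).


Number of potential triangles: C(121, 3) = 287980.
Each occurs with probability p³ ≈ (0.5455)³ ≈ 1.622840e-01.
By linearity: E[X] = C(121, 3)·p³ ≈ 287980 · 1.622840e-01 ≈ 46734.5455.
Since α = 1/2 < 1, p = c/n^{1/2} ≫ 1/n is above the triangle threshold p ~ 1/n. Asymptotically E[X] ~ (c³/6)·n^{3(1−α)} = (6³/6)·n^{1.5} → ∞; triangles are abundant w.h.p.

E[X] ≈ 46734.5455; in regime p = Θ(1/n^{1/2}) E[X] diverges (above the triangle threshold p ~ 1/n).


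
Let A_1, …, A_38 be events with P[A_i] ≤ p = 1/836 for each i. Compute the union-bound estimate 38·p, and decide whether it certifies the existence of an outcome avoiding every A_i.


Union bound: P[∪_{i=1}^{38} A_i] ≤ Σ_i P[A_i] ≤ 38·p = 38·(1/836) = 1/22.
Numerically: 1/22 ≈ 0.0455.
Is 1/22 < 1? YES.
Since P[∪ A_i] ≤ 1/22 < 1, the complement has P[∩ A_i^c] ≥ 1 − 1/22 = 21/22 > 0, so some outcome avoids every A_i.

38·p = 1/22 ≈ 0.0455; existence CERTIFIED by the union bound.


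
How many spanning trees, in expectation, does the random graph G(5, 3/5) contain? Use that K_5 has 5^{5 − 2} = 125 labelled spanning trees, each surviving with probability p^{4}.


K_5 has 5^{5 − 2} = 125 labelled spanning trees.
For each such spanning tree H, let X_H = 1 if all 4 edges of H are present in G. Then P[X_H = 1] = p^{4} = (3/5)^{4} = 81/625.
Summing the indicators: E[X] = Σ_H E[X_H] = 125 · p^{4} = 125 · 81/625 = 81/5.
Numerically: E[X] ≈ 16.2.

E[X] = 125 · (3/5)^{4} = 81/5 ≈ 16.2.


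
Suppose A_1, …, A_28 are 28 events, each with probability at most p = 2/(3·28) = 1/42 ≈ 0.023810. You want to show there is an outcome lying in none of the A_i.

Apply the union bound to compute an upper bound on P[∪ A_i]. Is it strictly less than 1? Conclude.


Union bound: P[∪_{i=1}^{28} A_i] ≤ Σ_i P[A_i] ≤ 28·p = 28·(1/42) = 2/3.
Numerically: 2/3 ≈ 0.666667.
Is 2/3 < 1? YES.
Since P[∪ A_i] ≤ 2/3 < 1, the complement has P[∩ A_i^c] ≥ 1 − 2/3 = 1/3 > 0, so some outcome avoids every A_i.

28·p = 2/3 ≈ 0.666667; existence CERTIFIED by the union bound.


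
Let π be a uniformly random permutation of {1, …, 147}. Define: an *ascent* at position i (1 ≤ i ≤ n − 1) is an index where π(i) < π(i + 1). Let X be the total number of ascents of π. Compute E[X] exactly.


Write X = Σ X_I over i = 1, …, 146, with X_I the indicator of one ascent.
There are 146 indicators.
For each fixed i, the pair (π(i), π(i+1)) is a uniformly random ordered pair of distinct values from {1, …, 147}; by symmetry P[π(i) < π(i+1)] = 1/2.
By linearity: E[X] = 146 · (1/2) = (147 − 1) · (1/2) = 73 ≈ 73.000.

E[X] = 73 = 73.000.


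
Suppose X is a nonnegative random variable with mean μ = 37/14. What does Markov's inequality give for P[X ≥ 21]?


μ = E[X] = 37/14, a = 21.
Markov: P[X ≥ 21] ≤ μ/a = (37/14)/21 = 37/294.
Numerically: ≈ 0.126.
(Since a = 21 > μ = 2.643, the bound 37/294 is < 1 and informative.)

P[X ≥ 21] ≤ 37/294 ≈ 0.126.


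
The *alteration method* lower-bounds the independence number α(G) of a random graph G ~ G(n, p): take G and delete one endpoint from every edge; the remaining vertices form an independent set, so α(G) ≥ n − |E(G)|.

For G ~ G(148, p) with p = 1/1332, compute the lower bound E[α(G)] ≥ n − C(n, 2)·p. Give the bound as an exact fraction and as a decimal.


E[|E(G)|] = C(148, 2)·p = 10878 · (1/1332) = 49/6.
E[α(G)] ≥ n − E[|E(G)|] = 148 − 49/6 = 839/6.
Numerically: ≈ 139.833.
(This is only a lower bound; the true E[α(G)] may be larger.)

E[α(G)] ≥ 839/6 ≈ 139.833.


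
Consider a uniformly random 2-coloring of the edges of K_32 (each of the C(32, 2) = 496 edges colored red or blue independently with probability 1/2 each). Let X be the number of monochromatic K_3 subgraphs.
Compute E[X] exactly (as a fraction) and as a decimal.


Let X = Σ_S X_S over the C(32, 3) = 4960 subsets S of size 3, where X_S = 1 if the K_3 on S is monochromatic.
For a fixed S, the K_3 on S has C(3, 2) = 3 edges. P[all 3 edges red] = (1/2)^3, and likewise for blue, so P[monochromatic] = 2·(1/2)^3 = 2^{1 − 3} = 1/4.
Summing: E[X] = C(32, 3) · 2^{1 − 3} = 4960 · 1/4 = 1240.
Numerically: E[X] ≈ 1240.0000.

E[X] = C(32,3)·2^(1−C(3,2)) = 1240 ≈ 1240.0000.


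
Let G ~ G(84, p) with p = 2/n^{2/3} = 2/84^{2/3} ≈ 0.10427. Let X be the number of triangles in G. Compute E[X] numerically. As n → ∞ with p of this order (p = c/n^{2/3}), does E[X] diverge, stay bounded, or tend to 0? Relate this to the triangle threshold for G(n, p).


Number of potential triangles: C(84, 3) = 95284.
Each occurs with probability p³ ≈ (0.10427)³ ≈ 1.1337868e-03.
By linearity: E[X] = C(84, 3)·p³ ≈ 95284 · 1.1337868e-03 ≈ 108.03175.
Since α = 2/3 < 1, p = c/n^{2/3} ≫ 1/n is above the triangle threshold p ~ 1/n. Asymptotically E[X] ~ (c³/6)·n^{3(1−α)} = (2³/6)·n^{1} → ∞; triangles are abundant w.h.p.

E[X] ≈ 108.03175; in regime p = Θ(1/n^{2/3}) E[X] diverges (above the triangle threshold p ~ 1/n).


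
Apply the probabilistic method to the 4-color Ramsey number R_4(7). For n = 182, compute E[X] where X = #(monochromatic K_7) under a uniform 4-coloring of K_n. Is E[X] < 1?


E[X] = C(182, 7) · 4^{1 − 21} = 1167752750736 · 4^{−20} = 1167752750736/1099511627776.
As a reduced fraction: E[X] = 72984546921/68719476736 ≈ 1.0621.
Is E[X] < 1? NO.
Since E[X] ≥ 1, the first-moment bound is inconclusive at n = 182; it does NOT by itself certify R_4(7) > 182.

E[X] = 72984546921/68719476736 ≈ 1.0621; E[X] ≥ 1; first-moment method inconclusive here.


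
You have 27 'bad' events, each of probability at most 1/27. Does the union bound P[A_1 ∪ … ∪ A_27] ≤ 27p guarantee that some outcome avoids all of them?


Union bound: P[∪_{i=1}^{27} A_i] ≤ Σ_i P[A_i] ≤ 27·p = 27·(1/27) = 1.
Numerically: 1 ≈ 1.0000000.
Is 1 < 1? NO.
Since the bound 1 is ≥ 1, the union bound is uninformative here; it does NOT by itself certify existence.

27·p = 1 ≈ 1.0000000; existence NOT certified by the union bound.


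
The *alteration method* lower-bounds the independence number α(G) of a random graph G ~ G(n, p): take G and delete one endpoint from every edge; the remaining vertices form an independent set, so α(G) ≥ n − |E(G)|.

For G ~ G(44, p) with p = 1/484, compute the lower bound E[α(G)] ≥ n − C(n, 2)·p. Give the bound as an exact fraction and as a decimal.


E[|E(G)|] = C(44, 2)·p = 946 · (1/484) = 43/22.
E[α(G)] ≥ n − E[|E(G)|] = 44 − 43/22 = 925/22.
Numerically: ≈ 42.0455.
(This is only a lower bound; the true E[α(G)] may be larger.)

E[α(G)] ≥ 925/22 ≈ 42.0455.


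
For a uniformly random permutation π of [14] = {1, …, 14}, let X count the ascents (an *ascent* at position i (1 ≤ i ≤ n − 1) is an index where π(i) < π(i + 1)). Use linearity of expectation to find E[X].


Write X = Σ X_I over i = 1, …, 13, with X_I the indicator of one ascent.
There are 13 indicators.
For each fixed i, the pair (π(i), π(i+1)) is a uniformly random ordered pair of distinct values from {1, …, 14}; by symmetry P[π(i) < π(i+1)] = 1/2.
By linearity: E[X] = 13 · (1/2) = (14 − 1) · (1/2) = 13/2 ≈ 6.500.

E[X] = 13/2 = 6.500.


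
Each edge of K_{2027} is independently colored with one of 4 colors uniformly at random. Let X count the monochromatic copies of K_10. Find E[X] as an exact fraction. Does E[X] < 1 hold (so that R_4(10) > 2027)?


E[X] = C(2027, 10) · 4^{1 − 45} = 315586117401470604332341335 · 4^{−44} = 315586117401470604332341335/309485009821345068724781056.
As a reduced fraction: E[X] = 315586117401470604332341335/309485009821345068724781056 ≈ 1.020.
Is E[X] < 1? NO.
Since E[X] ≥ 1, the first-moment bound is inconclusive at n = 2027; it does NOT by itself certify R_4(10) > 2027.

E[X] = 315586117401470604332341335/309485009821345068724781056 ≈ 1.020; E[X] ≥ 1; first-moment method inconclusive here.


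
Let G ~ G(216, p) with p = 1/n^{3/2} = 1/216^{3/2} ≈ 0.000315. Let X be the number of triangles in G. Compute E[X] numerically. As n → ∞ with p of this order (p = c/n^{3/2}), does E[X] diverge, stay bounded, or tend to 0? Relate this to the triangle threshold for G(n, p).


Number of potential triangles: C(216, 3) = 1656360.
Each occurs with probability p³ ≈ (0.000315)³ ≈ 3.12578e-11.
By linearity: E[X] = C(216, 3)·p³ ≈ 1656360 · 3.12578e-11 ≈ 0.000.
Since α = 3/2 > 1, p = c/n^{3/2} = o(1/n) is below the triangle threshold p ~ 1/n. Asymptotically E[X] ~ (c³/6)·n^{3(1−α)} = (1³/6)·n^{-1.5} → 0, so by Markov's inequality G has no triangles w.h.p.

E[X] ≈ 0.000; in regime p = Θ(1/n^{3/2}) E[X] tends to 0 (below the triangle threshold p ~ 1/n).


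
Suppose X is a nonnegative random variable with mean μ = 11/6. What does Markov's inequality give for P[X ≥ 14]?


μ = E[X] = 11/6, a = 14.
Markov: P[X ≥ 14] ≤ μ/a = (11/6)/14 = 11/84.
Numerically: ≈ 0.130952.
(Since a = 14 > μ = 1.833333, the bound 11/84 is < 1 and informative.)

P[X ≥ 14] ≤ 11/84 ≈ 0.130952.


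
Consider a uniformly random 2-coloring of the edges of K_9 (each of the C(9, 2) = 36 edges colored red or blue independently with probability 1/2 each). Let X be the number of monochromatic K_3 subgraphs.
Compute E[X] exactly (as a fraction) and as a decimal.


Let X = Σ_S X_S over the C(9, 3) = 84 subsets S of size 3, where X_S = 1 if the K_3 on S is monochromatic.
For a fixed S, the K_3 on S has C(3, 2) = 3 edges. P[all 3 edges red] = (1/2)^3, and likewise for blue, so P[monochromatic] = 2·(1/2)^3 = 2^{1 − 3} = 1/4.
By linearity: E[X] = C(9, 3) · 2^{1 − 3} = 84 · 1/4 = 21.
Numerically: E[X] ≈ 21.000.

E[X] = C(9,3)·2^(1−C(3,2)) = 21 ≈ 21.000.


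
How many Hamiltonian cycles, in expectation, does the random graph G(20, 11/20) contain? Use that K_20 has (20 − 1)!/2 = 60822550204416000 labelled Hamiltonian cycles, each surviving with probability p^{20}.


K_20 has (20 − 1)!/2 = 60822550204416000 labelled Hamiltonian cycles.
For each such Hamiltonian cycle H, let X_H = 1 if all 20 edges of H are present in G. Then P[X_H = 1] = p^{20} = (11/20)^{20} = 672749994932560009201/104857600000000000000000000.
By linearity of expectation: E[X] = Σ_H E[X_H] = 60822550204416000 · p^{20} = 60822550204416000 · 672749994932560009201/104857600000000000000000000 = 9989836509230039246035759128621/25600000000000000000.
Numerically: E[X] ≈ 3.9e+11.

E[X] = 60822550204416000 · (11/20)^{20} = 9989836509230039246035759128621/25600000000000000000 ≈ 3.9e+11.


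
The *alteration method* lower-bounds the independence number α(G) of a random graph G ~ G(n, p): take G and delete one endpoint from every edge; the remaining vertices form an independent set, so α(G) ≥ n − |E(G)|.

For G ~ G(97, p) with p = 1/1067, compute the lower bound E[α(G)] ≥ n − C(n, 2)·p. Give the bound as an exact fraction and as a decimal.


E[|E(G)|] = C(97, 2)·p = 4656 · (1/1067) = 48/11.
E[α(G)] ≥ n − E[|E(G)|] = 97 − 48/11 = 1019/11.
Numerically: ≈ 92.636364.
(This is only a lower bound; the true E[α(G)] may be larger.)

E[α(G)] ≥ 1019/11 ≈ 92.636364.


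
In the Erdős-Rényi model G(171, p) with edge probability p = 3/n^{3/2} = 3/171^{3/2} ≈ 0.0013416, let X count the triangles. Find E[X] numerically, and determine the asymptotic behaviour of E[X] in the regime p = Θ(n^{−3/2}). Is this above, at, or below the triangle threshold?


Number of potential triangles: C(171, 3) = 818805.
Each occurs with probability p³ ≈ (0.0013416)³ ≈ 2.4148006e-09.
By linearity: E[X] = C(171, 3)·p³ ≈ 818805 · 2.4148006e-09 ≈ 0.00198.
Since α = 3/2 > 1, p = c/n^{3/2} = o(1/n) is below the triangle threshold p ~ 1/n. Asymptotically E[X] ~ (c³/6)·n^{3(1−α)} = (3³/6)·n^{-1.5} → 0, so by Markov's inequality G has no triangles w.h.p.

E[X] ≈ 0.00198; in regime p = Θ(1/n^{3/2}) E[X] tends to 0 (below the triangle threshold p ~ 1/n).


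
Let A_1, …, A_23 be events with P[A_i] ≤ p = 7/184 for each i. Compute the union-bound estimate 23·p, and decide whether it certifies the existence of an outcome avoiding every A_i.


Union bound: P[∪_{i=1}^{23} A_i] ≤ Σ_i P[A_i] ≤ 23·p = 23·(7/184) = 7/8.
Numerically: 7/8 ≈ 0.875000.
Is 7/8 < 1? YES.
Since P[∪ A_i] ≤ 7/8 < 1, the complement has P[∩ A_i^c] ≥ 1 − 7/8 = 1/8 > 0, so some outcome avoids every A_i.

23·p = 7/8 ≈ 0.875000; existence CERTIFIED by the union bound.


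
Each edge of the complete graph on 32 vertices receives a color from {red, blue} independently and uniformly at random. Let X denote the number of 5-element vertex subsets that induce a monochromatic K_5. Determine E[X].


Let X = Σ_S X_S over the C(32, 5) = 201376 subsets S of size 5, where X_S = 1 if the K_5 on S is monochromatic.
For a fixed S, the K_5 on S has C(5, 2) = 10 edges. P[all 10 edges red] = (1/2)^10, and likewise for blue, so P[monochromatic] = 2·(1/2)^10 = 2^{1 − 10} = 1/512.
By linearity: E[X] = C(32, 5) · 2^{1 − 10} = 201376 · 1/512 = 6293/16.
Numerically: E[X] ≈ 393.31250.

E[X] = C(32,5)·2^(1−C(5,2)) = 6293/16 ≈ 393.31250.


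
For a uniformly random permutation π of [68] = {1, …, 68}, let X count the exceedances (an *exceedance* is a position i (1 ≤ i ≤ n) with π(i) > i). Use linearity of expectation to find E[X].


Write X = Σ_{i=1}^{68} X_i, where X_i = 1_{π(i) > i}.
For each fixed i, π(i) is uniform over {1, …, 68} (marginal of a uniform permutation), so P[π(i) > i] = (n − i)/n. Summing: Σ_{i=1}^{68} (n − i)/n = (0 + 1 + … + 67)/68 = 68(68 − 1)/(2·68) = (68 − 1)/2.
Hence E[X] = Σ_{i=1}^{68} (68 − i)/68 = 67/2 ≈ 33.500000.

E[X] = 67/2 = 33.500000.


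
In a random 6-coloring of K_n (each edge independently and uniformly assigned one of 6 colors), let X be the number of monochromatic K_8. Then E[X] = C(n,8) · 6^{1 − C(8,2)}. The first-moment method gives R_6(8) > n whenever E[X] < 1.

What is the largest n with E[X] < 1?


We need C(n, 8) · 6^{1 − 28} < 1, i.e. C(n, 8) < 6^{28 − 1} = 1023490369077469249536.
Check values of n near the boundary:
  n = 1593: C(1593, 8) = 1010555394551193970323; 1010555394551193970323 < 1023490369077469249536? YES
  n = 1594: C(1594, 8) = 1015652773590544255167; 1015652773590544255167 < 1023490369077469249536? YES
  n = 1595: C(1595, 8) = 1020772636343363633895; 1020772636343363633895 < 1023490369077469249536? YES
  n = 1596: C(1596, 8) = 1025915067760710553965; 1025915067760710553965 < 1023490369077469249536? NO
The largest n with C(n, 8) < 1023490369077469249536 is n = 1595 (where E[X] = 113419181815929292655/113721152119718805504 ≈ 0.997345). Hence R_6(8) > 1595, i.e. R_6(8) ≥ 1596.

Largest n = 1595; hence R_6(8) > 1595.
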